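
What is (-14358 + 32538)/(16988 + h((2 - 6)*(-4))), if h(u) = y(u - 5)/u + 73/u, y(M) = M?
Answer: 720/673 ≈ 1.0698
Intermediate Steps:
h(u) = 73/u + (-5 + u)/u (h(u) = (u - 5)/u + 73/u = (-5 + u)/u + 73/u = 73/u + (-5 + u)/u)
(-14358 + 32538)/(16988 + h((2 - 6)*(-4))) = (-14358 + 32538)/(16988 + (68 + (2 - 6)*(-4))/(((2 - 6)*(-4)))) = 18180/(16988 + (68 - 4*(-4))/((-4*(-4)))) = 18180/(16988 + (68 + 16)/16) = 18180/(16988 + (1/16)*84) = 18180/(16988 + 21/4) = 18180/(67973/4) = 18180*(4/67973) = 720/673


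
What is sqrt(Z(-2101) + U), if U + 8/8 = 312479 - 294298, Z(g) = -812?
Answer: 2*sqrt(4342) ≈ 131.79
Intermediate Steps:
U = 18180 (U = -1 + (312479 - 294298) = -1 + 18181 = 18180)
sqrt(Z(-2101) + U) = sqrt(-812 + 18180) = sqrt(17368) = 2*sqrt(4342)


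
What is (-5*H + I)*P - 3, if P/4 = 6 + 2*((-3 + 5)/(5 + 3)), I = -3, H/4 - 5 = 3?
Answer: -4241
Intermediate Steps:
H = 32 (H = 20 + 4*3 = 20 + 12 = 32)
P = 26 (P = 4*(6 + 2*((-3 + 5)/(5 + 3))) = 4*(6 + 2*(2/8)) = 4*(6 + 2*(2*(1/8))) = 4*(6 + 2*(1/4)) = 4*(6 + 1/2) = 4*(13/2) = 26)
(-5*H + I)*P - 3 = (-5*32 - 3)*26 - 3 = (-160 - 3)*26 - 3 = -163*26 - 3 = -4238 - 3 = -4241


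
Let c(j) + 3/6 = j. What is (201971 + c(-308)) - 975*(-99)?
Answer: 596375/2 ≈ 2.9819e+5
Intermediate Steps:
c(j) = -1/2 + j
(201971 + c(-308)) - 975*(-99) = (201971 + (-1/2 - 308)) - 975*(-99) = (201971 - 617/2) + 96525 = 403325/2 + 96525 = 596375/2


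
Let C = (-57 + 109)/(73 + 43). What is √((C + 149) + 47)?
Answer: 3*√18357/29 ≈ 14.016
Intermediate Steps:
C = 13/29 (C = 52/116 = 52*(1/116) = 13/29 ≈ 0.44828)
√((C + 149) + 47) = √((13/29 + 149) + 47) = √(4334/29 + 47) = √(5697/29) = 3*√18357/29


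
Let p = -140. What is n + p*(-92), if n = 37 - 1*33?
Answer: 12884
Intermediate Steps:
n = 4 (n = 37 - 33 = 4)
n + p*(-92) = 4 - 140*(-92) = 4 + 12880 = 12884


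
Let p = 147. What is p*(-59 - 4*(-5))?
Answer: -5733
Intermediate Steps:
p*(-59 - 4*(-5)) = 147*(-59 - 4*(-5)) = 147*(-59 + 20) = 147*(-39) = -5733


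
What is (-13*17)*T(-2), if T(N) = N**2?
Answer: -884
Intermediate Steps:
(-13*17)*T(-2) = -13*17*(-2)**2 = -221*4 = -884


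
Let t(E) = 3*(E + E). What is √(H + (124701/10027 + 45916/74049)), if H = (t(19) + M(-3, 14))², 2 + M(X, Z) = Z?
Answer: √8759484284025821138367/742489323 ≈ 126.05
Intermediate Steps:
M(X, Z) = -2 + Z
t(E) = 6*E (t(E) = 3*(2*E) = 6*E)
H = 15876 (H = (6*19 + (-2 + 14))² = (114 + 12)² = 126² = 15876)
√(H + (124701/10027 + 45916/74049)) = √(15876 + (124701/10027 + 45916/74049)) = √(15876 + 9694384081/742489323) = √(11797454876029/742489323) = √8759484284025821138367/742489323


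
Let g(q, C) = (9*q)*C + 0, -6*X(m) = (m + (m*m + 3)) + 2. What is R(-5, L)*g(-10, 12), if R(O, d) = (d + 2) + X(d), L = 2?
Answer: -2340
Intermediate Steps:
X(m) = -5/6 - m/6 - m**2/6 (X(m) = -((m + (m*m + 3)) + 2)/6 = -((m + (m**2 + 3)) + 2)/6 = -((m + (3 + m**2)) + 2)/6 = -((3 + m + m**2) + 2)/6 = -(5 + m + m**2)/6 = -5/6 - m/6 - m**2/6)
g(q, C) = 9*C*q (g(q, C) = 9*C*q + 0 = 9*C*q)
R(O, d) = 7/6 - d**2/6 + 5*d/6 (R(O, d) = (d + 2) + (-5/6 - d/6 - d**2/6) = (2 + d) + (-5/6 - d/6 - d**2/6) = 7/6 - d**2/6 + 5*d/6)
R(-5, L)*g(-10, 12) = (7/6 - 1/6*2**2 + (5/6)*2)*(9*12*(-10)) = (7/6 - 1/6*4 + 5/3)*(-1080) = (7/6 - 2/3 + 5/3)*(-1080) = (13/6)*(-1080) = -2340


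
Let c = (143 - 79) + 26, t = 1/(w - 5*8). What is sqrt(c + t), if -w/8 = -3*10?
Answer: sqrt(36002)/20 ≈ 9.4871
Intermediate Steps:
w = 240 (w = -(-24)*10 = -8*(-30) = 240)
t = 1/200 (t = 1/(240 - 5*8) = 1/(240 - 1*40) = 1/(240 - 40) = 1/200 ≈ 0.0050000)
c = 90 (c = 64 + 26 = 90)
sqrt(c + t) = sqrt(90 + 1/200) = sqrt(18001/200) = sqrt(36002)/20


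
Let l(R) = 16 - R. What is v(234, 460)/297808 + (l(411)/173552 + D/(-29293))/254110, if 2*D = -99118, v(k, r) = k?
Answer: 19053319127398169/24045377958796520480 ≈ 0.00079239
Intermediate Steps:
D = -49559 (D = (½)*(-99118) = -49559)
v(234, 460)/297808 + (l(411)/173552 + D/(-29293))/254110 = 234/297808 + ((16 - 1*411)/173552 - 49559/(-29293))/254110 = 234*(1/297808) + ((16 - 411)*(1/173552) - 49559*(-1/29293))*(1/254110) = 117/148904 + (-395*1/173552 + 49559/29293)*(1/254110) = 117/148904 + (-395/173552 + 49559/29293)*(1/254110) = 117/148904 + (8589492833/5083858736)*(1/254110) = 117/148904 + 8589492833/1291859343404960 = 19053319127398169/24045377958796520480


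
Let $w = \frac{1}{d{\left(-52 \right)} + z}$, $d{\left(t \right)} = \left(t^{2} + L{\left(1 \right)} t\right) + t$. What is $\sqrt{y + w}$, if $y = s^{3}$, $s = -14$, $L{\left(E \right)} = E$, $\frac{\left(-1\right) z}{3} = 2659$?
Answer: $\frac{i \sqrt{79334887353}}{5377} \approx 52.383 i$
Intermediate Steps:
$z = -7977$ ($z = \left(-3\right) 2659 = -7977$)
$d{\left(t \right)} = t^{2} + 2 t$ ($d{\left(t \right)} = \left(t^{2} + 1 t\right) + t = \left(t^{2} + t\right) + t = \left(t + t^{2}\right) + t = t^{2} + 2 t$)
$w = - \frac{1}{5377}$ ($w = \frac{1}{- 52 \left(2 - 52\right) - 7977} = \frac{1}{\left(-52\right) \left(-50\right) - 7977} = \frac{1}{2600 - 7977} = \frac{1}{-5377} = - \frac{1}{5377} \approx -0.00018598$)
$y = -2744$ ($y = \left(-14\right)^{3} = -2744$)
$\sqrt{y + w} = \sqrt{-2744 - \frac{1}{5377}} = \sqrt{- \frac{14754489}{5377}} = \frac{i \sqrt{79334887353}}{5377}$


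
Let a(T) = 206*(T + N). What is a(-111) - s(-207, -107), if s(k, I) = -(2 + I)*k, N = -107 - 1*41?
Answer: -31619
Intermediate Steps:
N = -148 (N = -107 - 41 = -148)
a(T) = -30488 + 206*T (a(T) = 206*(T - 148) = 206*(-148 + T) = -30488 + 206*T)
s(k, I) = -k*(2 + I)
a(-111) - s(-207, -107) = (-30488 + 206*(-111)) - (-1)*(-207)*(2 - 107) = (-30488 - 22866) - (-1)*(-207)*(-105) = -53354 - 1*(-21735) = -53354 + 21735 = -31619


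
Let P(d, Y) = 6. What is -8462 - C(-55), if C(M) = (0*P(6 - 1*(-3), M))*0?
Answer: -8462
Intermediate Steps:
C(M) = 0 (C(M) = (0*6)*0 = 0*0 = 0)
-8462 - C(-55) = -8462 - 1*0 = -8462 + 0 = -8462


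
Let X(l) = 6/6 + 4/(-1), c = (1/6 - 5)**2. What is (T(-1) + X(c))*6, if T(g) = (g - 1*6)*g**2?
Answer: -60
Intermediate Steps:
c = 841/36 (c = (1/6 - 5)**2 = (-29/6)**2 = 841/36 ≈ 23.361)
T(g) = g**2*(-6 + g) (T(g) = (g - 6)*g**2 = (-6 + g)*g**2 = g**2*(-6 + g))
X(l) = -3 (X(l) = 6*(1/6) + 4*(-1) = 1 - 4 = -3)
(T(-1) + X(c))*6 = ((-1)**2*(-6 - 1) - 3)*6 = (1*(-7) - 3)*6 = (-7 - 3)*6 = -10*6 = -60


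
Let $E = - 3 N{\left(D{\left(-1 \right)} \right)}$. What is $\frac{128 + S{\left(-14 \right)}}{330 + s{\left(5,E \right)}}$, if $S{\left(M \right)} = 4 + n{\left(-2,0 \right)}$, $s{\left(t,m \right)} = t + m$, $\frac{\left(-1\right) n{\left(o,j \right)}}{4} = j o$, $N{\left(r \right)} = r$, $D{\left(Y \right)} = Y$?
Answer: $\frac{66}{169} \approx 0.39053$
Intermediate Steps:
$E = 3$ ($E = \left(-3\right) \left(-1\right) = 3$)
$n{\left(o,j \right)} = - 4 j o$
$s{\left(t,m \right)} = m + t$
$S{\left(M \right)} = 4$ ($S{\left(M \right)} = 4 - 0 \left(-2\right) = 4 + 0 = 4$)
$\frac{128 + S{\left(-14 \right)}}{330 + s{\left(5,E \right)}} = \frac{128 + 4}{330 + \left(3 + 5\right)} = \frac{132}{330 + 8} = \frac{132}{338} = 132 \cdot \frac{1}{338} = \frac{66}{169}$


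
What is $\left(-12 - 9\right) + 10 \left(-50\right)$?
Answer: $-521$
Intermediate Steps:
$\left(-12 - 9\right) + 10 \left(-50\right) = -21 - 500 = -521$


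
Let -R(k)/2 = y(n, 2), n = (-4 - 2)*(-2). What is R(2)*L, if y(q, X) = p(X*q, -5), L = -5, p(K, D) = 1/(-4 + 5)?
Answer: 10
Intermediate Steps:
p(K, D) = 1 (p(K, D) = 1/1 = 1)
n = 12 (n = -6*(-2) = 12)
y(q, X) = 1
R(k) = -2 (R(k) = -2*1 = -2)
R(2)*L = -2*(-5) = 10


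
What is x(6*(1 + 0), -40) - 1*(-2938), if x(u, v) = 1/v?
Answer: 117519/40 ≈ 2938.0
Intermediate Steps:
x(6*(1 + 0), -40) - 1*(-2938) = 1/(-40) - 1*(-2938) = -1/40 + 2938 = 117519/40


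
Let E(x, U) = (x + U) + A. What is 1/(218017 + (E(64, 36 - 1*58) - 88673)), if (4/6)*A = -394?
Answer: 1/128795 ≈ 7.7643e-6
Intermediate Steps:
A = -591 (A = (3/2)*(-394) = -591)
E(x, U) = -591 + U + x (E(x, U) = (x + U) - 591 = (U + x) - 591 = -591 + U + x)
1/(218017 + (E(64, 36 - 1*58) - 88673)) = 1/(218017 + ((-591 + (36 - 1*58) + 64) - 88673)) = 1/(218017 + ((-591 + (36 - 58) + 64) - 88673)) = 1/(218017 + ((-591 - 22 + 64) - 88673)) = 1/(218017 + (-549 - 88673)) = 1/(218017 - 89222) = 1/128795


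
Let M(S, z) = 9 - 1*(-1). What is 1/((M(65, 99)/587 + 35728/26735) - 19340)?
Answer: -15693445/303489986614 ≈ -5.1710e-5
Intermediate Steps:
M(S, z) = 10 (M(S, z) = 9 + 1 = 10)
1/((M(65, 99)/587 + 35728/26735) - 19340) = 1/((10/587 + 35728/26735) - 19340) = 1/(21239686/15693445 - 19340) = 1/(-303489986614/15693445) = -15693445/303489986614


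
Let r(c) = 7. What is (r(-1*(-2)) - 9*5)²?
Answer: 1444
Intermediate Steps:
(r(-1*(-2)) - 9*5)² = (7 - 9*5)² = (7 - 45)² = (-38)² = 1444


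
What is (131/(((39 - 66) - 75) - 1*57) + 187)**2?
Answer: 876278404/25281 ≈ 34662.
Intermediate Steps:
(131/(((39 - 66) - 75) - 1*57) + 187)**2 = (131/((-27 - 75) - 57) + 187)**2 = (131/(-102 - 57) + 187)**2 = (131/(-159) + 187)**2 = (131*(-1/159) + 187)**2 = (-131/159 + 187)**2 = (29602/159)**2 = 876278404/25281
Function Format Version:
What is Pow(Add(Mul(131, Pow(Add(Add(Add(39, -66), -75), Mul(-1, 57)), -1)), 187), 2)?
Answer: Rational(876278404, 25281) ≈ 34662.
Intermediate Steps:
Pow(Add(Mul(131, Pow(Add(Add(Add(39, -66), -75), Mul(-1, 57)), -1)), 187), 2) = Pow(Add(Mul(131, Pow(Add(Add(-27, -75), -57), -1)), 187), 2) = Pow(Add(Mul(131, Pow(Add(-102, -57), -1)), 187), 2) = Pow(Add(Mul(131, Pow(-159, -1)), 187), 2) = Pow(Add(Mul(131, Rational(-1, 159)), 187), 2) = Pow(Add(Rational(-131, 159), 187), 2) = Pow(Rational(29602, 159), 2) = Rational(876278404, 25281)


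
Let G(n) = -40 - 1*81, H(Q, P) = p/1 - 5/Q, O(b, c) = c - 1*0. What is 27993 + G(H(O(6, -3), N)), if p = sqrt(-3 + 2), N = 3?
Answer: 27872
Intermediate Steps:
O(b, c) = c (O(b, c) = c + 0 = c)
p = I (p = sqrt(-1) = I ≈ 1.0*I)
H(Q, P) = I - 5/Q (H(Q, P) = I/1 - 5/Q = I*1 - 5/Q = I - 5/Q)
G(n) = -121 (G(n) = -40 - 81 = -121)
27993 + G(H(O(6, -3), N)) = 27993 - 121 = 27872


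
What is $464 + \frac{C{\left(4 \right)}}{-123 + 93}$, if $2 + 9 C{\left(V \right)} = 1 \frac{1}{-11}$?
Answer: $\frac{1378103}{2970} \approx 464.01$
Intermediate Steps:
$C{\left(V \right)} = - \frac{23}{99}$ ($C{\left(V \right)} = - \frac{2}{9} + \frac{1 \frac{1}{-11}}{9} = - \frac{2}{9} + \frac{1 \left(- \frac{1}{11}\right)}{9} = - \frac{2}{9} + \frac{1}{9} \left(- \frac{1}{11}\right) = - \frac{2}{9} - \frac{1}{99} = - \frac{23}{99}$)
$464 + \frac{C{\left(4 \right)}}{-123 + 93} = 464 + \frac{1}{-123 + 93} \left(- \frac{23}{99}\right) = 464 + \frac{1}{-30} \left(- \frac{23}{99}\right) = 464 - - \frac{23}{2970} = 464 + \frac{23}{2970} = \frac{1378103}{2970}$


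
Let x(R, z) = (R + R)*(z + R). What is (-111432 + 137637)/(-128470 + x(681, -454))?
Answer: 26205/180704 ≈ 0.14502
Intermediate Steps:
x(R, z) = 2*R*(R + z) (x(R, z) = (2*R)*(R + z) = 2*R*(R + z))
(-111432 + 137637)/(-128470 + x(681, -454)) = (-111432 + 137637)/(-128470 + 2*681*(681 - 454)) = 26205/(-128470 + 2*681*227) = 26205/(-128470 + 309174) = 26205/180704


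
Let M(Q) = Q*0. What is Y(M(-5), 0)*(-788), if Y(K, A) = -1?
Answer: 788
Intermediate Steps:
M(Q) = 0
Y(M(-5), 0)*(-788) = -1*(-788) = 788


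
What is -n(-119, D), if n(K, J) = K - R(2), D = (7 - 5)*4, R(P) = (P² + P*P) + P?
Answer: 129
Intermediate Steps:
R(P) = P + 2*P² (R(P) = (P² + P²) + P = 2*P² + P = P + 2*P²)
D = 8 (D = 2*4 = 8)
n(K, J) = -10 + K (n(K, J) = K - 2*(1 + 2*2) = K - 2*(1 + 4) = K - 2*5 = K - 1*10 = K - 10 = -10 + K)
-n(-119, D) = -(-10 - 119) = -1*(-129) = 129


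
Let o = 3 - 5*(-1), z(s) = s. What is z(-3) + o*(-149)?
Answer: -1195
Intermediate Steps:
o = 8 (o = 3 + 5 = 8)
z(-3) + o*(-149) = -3 + 8*(-149) = -3 - 1192 = -1195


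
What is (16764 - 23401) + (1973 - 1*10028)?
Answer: -14692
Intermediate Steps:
(16764 - 23401) + (1973 - 1*10028) = -6637 + (1973 - 10028) = -6637 - 8055 = -14692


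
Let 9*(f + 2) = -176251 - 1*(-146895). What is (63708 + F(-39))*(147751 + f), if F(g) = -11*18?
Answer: 27529150450/3 ≈ 9.1764e+9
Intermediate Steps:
F(g) = -198
f = -29374/9 (f = -2 + (-176251 - 1*(-146895))/9 = -2 + (-176251 + 146895)/9 = -2 + (1/9)*(-29356) = -2 - 29356/9 = -29374/9 ≈ -3263.8)
(63708 + F(-39))*(147751 + f) = (63708 - 198)*(147751 - 29374/9) = 63510*(1300385/9) = 27529150450/3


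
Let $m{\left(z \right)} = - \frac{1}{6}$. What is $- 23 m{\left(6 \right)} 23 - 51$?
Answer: $\frac{223}{6} \approx 37.167$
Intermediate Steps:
$m{\left(z \right)} = - \frac{1}{6}$ ($m{\left(z \right)} = \left(-1\right) \frac{1}{6} = - \frac{1}{6}$)
$- 23 m{\left(6 \right)} 23 - 51 = \left(-23\right) \left(- \frac{1}{6}\right) 23 - 51 = \frac{23}{6} \cdot 23 - 51 = \frac{529}{6} - 51 = \frac{223}{6}$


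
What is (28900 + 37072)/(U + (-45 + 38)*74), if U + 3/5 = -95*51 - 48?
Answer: -164930/13529 ≈ -12.191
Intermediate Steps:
U = -24468/5 (U = -3/5 + (-95*51 - 48) = -3/5 + (-4845 - 48) = -3/5 - 4893 = -24468/5 ≈ -4893.6)
(28900 + 37072)/(U + (-45 + 38)*74) = (28900 + 37072)/(-24468/5 + (-45 + 38)*74) = 65972/(-24468/5 - 7*74) = 65972/(-24468/5 - 518) = 65972/(-27058/5) = 65972*(-5/27058) = -164930/13529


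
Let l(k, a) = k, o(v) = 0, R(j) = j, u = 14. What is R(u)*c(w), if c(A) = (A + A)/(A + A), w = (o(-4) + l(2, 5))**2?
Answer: 14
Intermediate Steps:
w = 4 (w = (0 + 2)**2 = 2**2 = 4)
c(A) = 1 (c(A) = (2*A)/((2*A)) = (2*A)*(1/(2*A)) = 1)
R(u)*c(w) = 14*1 = 14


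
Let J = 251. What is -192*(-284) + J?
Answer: 54779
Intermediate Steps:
-192*(-284) + J = -192*(-284) + 251 = 54528 + 251 = 54779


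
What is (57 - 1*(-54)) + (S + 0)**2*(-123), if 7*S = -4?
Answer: 3471/49 ≈ 70.837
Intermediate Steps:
S = -4/7 (S = (1/7)*(-4) = -4/7 ≈ -0.57143)
(57 - 1*(-54)) + (S + 0)**2*(-123) = (57 - 1*(-54)) + (-4/7 + 0)**2*(-123) = (57 + 54) + (-4/7)**2*(-123) = 111 + (16/49)*(-123) = 111 - 1968/49 = 3471/49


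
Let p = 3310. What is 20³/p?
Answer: 800/331 ≈ 2.4169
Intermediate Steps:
20³/p = 20³/3310 = 8000*(1/3310) = 800/331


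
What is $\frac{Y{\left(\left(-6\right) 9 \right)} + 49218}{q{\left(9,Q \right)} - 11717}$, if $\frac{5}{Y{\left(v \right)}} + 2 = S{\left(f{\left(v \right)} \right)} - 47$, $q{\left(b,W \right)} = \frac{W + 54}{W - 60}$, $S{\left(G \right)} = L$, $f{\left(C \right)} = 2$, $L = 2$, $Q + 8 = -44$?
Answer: $- \frac{129541496}{30839191} \approx -4.2005$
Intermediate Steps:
$Q = -52$ ($Q = -8 - 44 = -52$)
$S{\left(G \right)} = 2$
$q{\left(b,W \right)} = \frac{54 + W}{-60 + W}$
$Y{\left(v \right)} = - \frac{5}{47}$ ($Y{\left(v \right)} = \frac{5}{-2 + \left(2 - 47\right)} = \frac{5}{-2 - 45} = \frac{5}{-47} = 5 \left(- \frac{1}{47}\right) = - \frac{5}{47}$)
$\frac{Y{\left(\left(-6\right) 9 \right)} + 49218}{q{\left(9,Q \right)} - 11717} = \frac{- \frac{5}{47} + 49218}{\frac{54 - 52}{-60 - 52} - 11717} = \frac{2313241}{47 \left(\frac{1}{-112} \cdot 2 - 11717\right)} = \frac{2313241}{47 \left(\left(- \frac{1}{112}\right) 2 - 11717\right)} = \frac{2313241}{47 \left(- \frac{1}{56} - 11717\right)} = \frac{2313241}{47 \left(- \frac{656153}{56}\right)} = \frac{2313241}{47} \left(- \frac{56}{656153}\right) = - \frac{129541496}{30839191}$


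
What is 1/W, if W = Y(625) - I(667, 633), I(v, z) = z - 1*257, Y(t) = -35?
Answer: -1/411 ≈ -0.0024331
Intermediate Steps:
I(v, z) = -257 + z (I(v, z) = z - 257 = -257 + z)
W = -411 (W = -35 - (-257 + 633) = -35 - 1*376 = -35 - 376 = -411)
1/W = 1/(-411) = -1/411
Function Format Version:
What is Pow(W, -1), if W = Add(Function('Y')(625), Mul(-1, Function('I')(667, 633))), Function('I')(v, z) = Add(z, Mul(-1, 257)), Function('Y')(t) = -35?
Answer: Rational(-1, 411) ≈ -0.0024331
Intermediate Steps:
Function('I')(v, z) = Add(-257, z) (Function('I')(v, z) = Add(z, -257) = Add(-257, z))
W = -411 (W = Add(-35, Mul(-1, Add(-257, 633))) = Add(-35, Mul(-1, 376)) = Add(-35, -376) = -411)
Pow(W, -1) = Pow(-411, -1) = Rational(-1, 411)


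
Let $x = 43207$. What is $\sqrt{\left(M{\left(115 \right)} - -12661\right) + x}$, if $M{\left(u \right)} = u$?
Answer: $\sqrt{55983} \approx 236.61$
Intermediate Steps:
$\sqrt{\left(M{\left(115 \right)} - -12661\right) + x} = \sqrt{\left(115 - -12661\right) + 43207} = \sqrt{\left(115 + 12661\right) + 43207} = \sqrt{12776 + 43207} = \sqrt{55983}$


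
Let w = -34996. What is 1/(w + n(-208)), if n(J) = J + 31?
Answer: -1/35173 ≈ -2.8431e-5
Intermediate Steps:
n(J) = 31 + J
1/(w + n(-208)) = 1/(-34996 + (31 - 208)) = 1/(-34996 - 177) = 1/(-35173) = -1/35173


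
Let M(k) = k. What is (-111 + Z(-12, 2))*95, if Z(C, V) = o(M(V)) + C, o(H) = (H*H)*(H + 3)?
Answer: -9785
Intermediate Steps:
o(H) = H²*(3 + H)
Z(C, V) = C + V²*(3 + V) (Z(C, V) = V²*(3 + V) + C = C + V²*(3 + V))
(-111 + Z(-12, 2))*95 = (-111 + (-12 + 2²*(3 + 2)))*95 = (-111 + (-12 + 4*5))*95 = (-111 + (-12 + 20))*95 = (-111 + 8)*95 = -103*95 = -9785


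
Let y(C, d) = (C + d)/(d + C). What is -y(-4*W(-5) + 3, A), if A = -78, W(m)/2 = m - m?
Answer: -1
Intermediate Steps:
W(m) = 0 (W(m) = 2*(m - m) = 2*0 = 0)
y(C, d) = 1 (y(C, d) = (C + d)/(C + d) = 1)
-y(-4*W(-5) + 3, A) = -1*1 = -1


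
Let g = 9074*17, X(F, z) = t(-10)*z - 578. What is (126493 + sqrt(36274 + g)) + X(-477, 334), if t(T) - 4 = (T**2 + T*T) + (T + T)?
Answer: 187371 + 2*sqrt(47633) ≈ 1.8781e+5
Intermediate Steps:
t(T) = 4 + 2*T + 2*T**2 (t(T) = 4 + ((T**2 + T*T) + (T + T)) = 4 + ((T**2 + T**2) + 2*T) = 4 + (2*T**2 + 2*T) = 4 + (2*T + 2*T**2) = 4 + 2*T + 2*T**2)
X(F, z) = -578 + 184*z (X(F, z) = (4 + 2*(-10) + 2*(-10)**2)*z - 578 = (4 - 20 + 2*100)*z - 578 = (4 - 20 + 200)*z - 578 = 184*z - 578 = -578 + 184*z)
g = 154258
(126493 + sqrt(36274 + g)) + X(-477, 334) = (126493 + sqrt(36274 + 154258)) + (-578 + 184*334) = (126493 + sqrt(190532)) + (-578 + 61456) = (126493 + 2*sqrt(47633)) + 60878 = 187371 + 2*sqrt(47633)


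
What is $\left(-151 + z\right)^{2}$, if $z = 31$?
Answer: $14400$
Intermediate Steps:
$\left(-151 + z\right)^{2} = \left(-151 + 31\right)^{2} = \left(-120\right)^{2} = 14400$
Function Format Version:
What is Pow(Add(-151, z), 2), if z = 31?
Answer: 14400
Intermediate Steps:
Pow(Add(-151, z), 2) = Pow(Add(-151, 31), 2) = Pow(-120, 2) = 14400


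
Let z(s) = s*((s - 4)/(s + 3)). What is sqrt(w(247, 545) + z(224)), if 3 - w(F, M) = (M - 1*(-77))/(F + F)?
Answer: sqrt(687953734130)/56069 ≈ 14.793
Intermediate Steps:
z(s) = s*(-4 + s)/(3 + s) (z(s) = s*((-4 + s)/(3 + s)) = s*(-4 + s)/(3 + s))
w(F, M) = 3 - (77 + M)/(2*F) (w(F, M) = 3 - (M - 1*(-77))/(F + F) = 3 - (M + 77)/(2*F) = 3 - (77 + M)*1/(2*F) = 3 - (77 + M)/(2*F))
sqrt(w(247, 545) + z(224)) = sqrt((1/2)*(-77 - 1*545 + 6*247)/247 + 224*(-4 + 224)/(3 + 224)) = sqrt((1/2)*(1/247)*(-77 - 545 + 1482) + 224*220/227) = sqrt((1/2)*(1/247)*860 + 224*(1/227)*220) = sqrt(430/247 + 49280/227) = sqrt(12269770/56069) = sqrt(687953734130)/56069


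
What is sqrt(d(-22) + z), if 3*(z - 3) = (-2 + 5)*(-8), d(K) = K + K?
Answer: 7*I ≈ 7.0*I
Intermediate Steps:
d(K) = 2*K
z = -5 (z = 3 + ((-2 + 5)*(-8))/3 = 3 + (3*(-8))/3 = 3 + (1/3)*(-24) = 3 - 8 = -5)
sqrt(d(-22) + z) = sqrt(2*(-22) - 5) = sqrt(-44 - 5) = sqrt(-49) = 7*I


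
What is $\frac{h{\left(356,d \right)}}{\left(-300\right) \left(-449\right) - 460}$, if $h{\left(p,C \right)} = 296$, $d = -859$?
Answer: $\frac{37}{16780} \approx 0.002205$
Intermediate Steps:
$\frac{h{\left(356,d \right)}}{\left(-300\right) \left(-449\right) - 460} = \frac{296}{\left(-300\right) \left(-449\right) - 460} = \frac{296}{134700 - 460} = \frac{296}{134240} = 296 \cdot \frac{1}{134240} = \frac{37}{16780}$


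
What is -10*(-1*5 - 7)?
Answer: 120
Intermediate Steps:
-10*(-1*5 - 7) = -10*(-5 - 7) = -10*(-12) = 120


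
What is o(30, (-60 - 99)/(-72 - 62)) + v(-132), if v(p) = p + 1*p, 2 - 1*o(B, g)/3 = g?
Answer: -35049/134 ≈ -261.56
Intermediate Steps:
o(B, g) = 6 - 3*g
v(p) = 2*p (v(p) = p + p = 2*p)
o(30, (-60 - 99)/(-72 - 62)) + v(-132) = (6 - 3*(-60 - 99)/(-72 - 62)) + 2*(-132) = (6 - (-477)/(-134)) - 264 = (6 - (-477)*(-1)/134) - 264 = (6 - 3*159/134) - 264 = (6 - 477/134) - 264 = 327/134 - 264 = -35049/134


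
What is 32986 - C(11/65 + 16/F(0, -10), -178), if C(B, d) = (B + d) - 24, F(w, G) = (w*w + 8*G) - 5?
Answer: 36672761/1105 ≈ 33188.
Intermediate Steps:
F(w, G) = -5 + w**2 + 8*G (F(w, G) = (w**2 + 8*G) - 5 = -5 + w**2 + 8*G)
C(B, d) = -24 + B + d
32986 - C(11/65 + 16/F(0, -10), -178) = 32986 - (-24 + (11/65 + 16/(-5 + 0**2 + 8*(-10))) - 178) = 32986 - (-24 + (11*(1/65) + 16/(-5 + 0 - 80)) - 178) = 32986 - (-24 + (11/65 + 16/(-85)) - 178) = 32986 - (-24 + (11/65 + 16*(-1/85)) - 178) = 32986 - (-24 + (11/65 - 16/85) - 178) = 32986 - (-24 - 21/1105 - 178) = 32986 - 1*(-223231/1105) = 32986 + 223231/1105 = 36672761/1105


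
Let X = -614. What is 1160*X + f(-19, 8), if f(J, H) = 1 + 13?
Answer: -712226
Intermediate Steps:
f(J, H) = 14
1160*X + f(-19, 8) = 1160*(-614) + 14 = -712240 + 14 = -712226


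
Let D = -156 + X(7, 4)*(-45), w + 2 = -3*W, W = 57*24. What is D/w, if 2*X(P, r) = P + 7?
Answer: 471/4106 ≈ 0.11471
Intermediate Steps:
X(P, r) = 7/2 + P/2 (X(P, r) = (P + 7)/2 = (7 + P)/2 = 7/2 + P/2)
W = 1368
w = -4106 (w = -2 - 3*1368 = -2 - 4104 = -4106)
D = -471 (D = -156 + (7/2 + (½)*7)*(-45) = -156 + (7/2 + 7/2)*(-45) = -156 + 7*(-45) = -156 - 315 = -471)
D/w = -471/(-4106) = -471*(-1/4106) = 471/4106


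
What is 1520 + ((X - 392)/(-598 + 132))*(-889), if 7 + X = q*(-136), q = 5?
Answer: -250911/466 ≈ -538.44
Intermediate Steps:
X = -687 (X = -7 + 5*(-136) = -7 - 680 = -687)
1520 + ((X - 392)/(-598 + 132))*(-889) = 1520 + ((-687 - 392)/(-598 + 132))*(-889) = 1520 - 1079/(-466)*(-889) = 1520 - 1079*(-1/466)*(-889) = 1520 + (1079/466)*(-889) = 1520 - 959231/466 = -250911/466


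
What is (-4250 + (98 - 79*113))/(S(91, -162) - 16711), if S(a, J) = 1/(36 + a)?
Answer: 151003/192936 ≈ 0.78266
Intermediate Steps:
(-4250 + (98 - 79*113))/(S(91, -162) - 16711) = (-4250 + (98 - 79*113))/(1/(36 + 91) - 16711) = (-4250 + (98 - 8927))/(1/127 - 16711) = (-4250 - 8829)/(1/127 - 16711) = -13079/(-2122296/127) = -13079*(-127/2122296) = 151003/192936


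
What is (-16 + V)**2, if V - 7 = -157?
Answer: 27556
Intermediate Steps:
V = -150 (V = 7 - 157 = -150)
(-16 + V)**2 = (-16 - 150)**2 = (-166)**2 = 27556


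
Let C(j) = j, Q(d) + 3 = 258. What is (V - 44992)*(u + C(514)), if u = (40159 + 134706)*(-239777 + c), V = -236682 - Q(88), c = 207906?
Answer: 1571224684427029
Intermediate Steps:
Q(d) = 255 (Q(d) = -3 + 258 = 255)
V = -236937 (V = -236682 - 1*255 = -236682 - 255 = -236937)
u = -5573122415 (u = (40159 + 134706)*(-239777 + 207906) = 174865*(-31871) = -5573122415)
(V - 44992)*(u + C(514)) = (-236937 - 44992)*(-5573122415 + 514) = -281929*(-5573121901) = 1571224684427029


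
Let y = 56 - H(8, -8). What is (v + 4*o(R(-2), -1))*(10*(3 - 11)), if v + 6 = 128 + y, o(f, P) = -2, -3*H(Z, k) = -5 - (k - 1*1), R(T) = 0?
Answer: -41120/3 ≈ -13707.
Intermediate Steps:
H(Z, k) = 4/3 + k/3 (H(Z, k) = -(-5 - (k - 1*1))/3 = -(-5 - (k - 1))/3 = -(-5 - (-1 + k))/3 = -(-5 + (1 - k))/3 = -(-4 - k)/3 = 4/3 + k/3)
y = 172/3 (y = 56 - (4/3 + (1/3)*(-8)) = 56 - (4/3 - 8/3) = 56 - 1*(-4/3) = 56 + 4/3 = 172/3 ≈ 57.333)
v = 538/3 (v = -6 + (128 + 172/3) = -6 + 556/3 = 538/3 ≈ 179.33)
(v + 4*o(R(-2), -1))*(10*(3 - 11)) = (538/3 + 4*(-2))*(10*(3 - 11)) = (538/3 - 8)*(10*(-8)) = (514/3)*(-80) = -41120/3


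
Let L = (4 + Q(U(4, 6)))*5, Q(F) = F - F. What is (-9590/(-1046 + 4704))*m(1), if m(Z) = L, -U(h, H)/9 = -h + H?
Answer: -95900/1829 ≈ -52.433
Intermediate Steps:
U(h, H) = -9*H + 9*h (U(h, H) = -9*(-h + H) = -9*(H - h) = -9*H + 9*h)
Q(F) = 0
L = 20 (L = (4 + 0)*5 = 4*5 = 20)
m(Z) = 20
(-9590/(-1046 + 4704))*m(1) = -9590/(-1046 + 4704)*20 = -9590/3658*20 = -9590*1/3658*20 = -4795/1829*20 = -95900/1829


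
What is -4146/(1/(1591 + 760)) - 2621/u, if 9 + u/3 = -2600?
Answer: -76291691821/7827 ≈ -9.7472e+6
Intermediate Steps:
u = -7827 (u = -27 + 3*(-2600) = -27 - 7800 = -7827)
-4146/(1/(1591 + 760)) - 2621/u = -4146/(1/(1591 + 760)) - 2621/(-7827) = -4146/(1/2351) - 2621*(-1/7827) = -4146/1/2351 + 2621/7827 = -4146*2351 + 2621/7827 = -9747246 + 2621/7827 = -76291691821/7827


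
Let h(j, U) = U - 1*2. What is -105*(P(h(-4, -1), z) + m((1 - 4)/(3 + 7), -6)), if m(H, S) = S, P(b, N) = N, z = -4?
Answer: 1050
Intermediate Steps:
h(j, U) = -2 + U (h(j, U) = U - 2 = -2 + U)
-105*(P(h(-4, -1), z) + m((1 - 4)/(3 + 7), -6)) = -105*(-4 - 6) = -105*(-10) = 1050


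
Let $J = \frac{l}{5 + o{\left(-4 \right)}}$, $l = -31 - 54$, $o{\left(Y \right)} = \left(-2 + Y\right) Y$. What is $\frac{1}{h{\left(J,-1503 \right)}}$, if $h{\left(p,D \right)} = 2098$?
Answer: $\frac{1}{2098} \approx 0.00047664$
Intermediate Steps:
$o{\left(Y \right)} = Y \left(-2 + Y\right)$
$l = -85$ ($l = -31 - 54 = -85$)
$J = - \frac{85}{29}$ ($J = - \frac{85}{5 - 4 \left(-2 - 4\right)} = - \frac{85}{5 - -24} = - \frac{85}{5 + 24} = - \frac{85}{29} \approx -2.931$)
$\frac{1}{h{\left(J,-1503 \right)}} = \frac{1}{2098}$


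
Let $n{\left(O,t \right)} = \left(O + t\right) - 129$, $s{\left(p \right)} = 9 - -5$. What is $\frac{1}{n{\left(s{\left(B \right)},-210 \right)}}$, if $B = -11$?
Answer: $- \frac{1}{325} \approx -0.0030769$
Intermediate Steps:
$s{\left(p \right)} = 14$ ($s{\left(p \right)} = 9 + 5 = 14$)
$n{\left(O,t \right)} = -129 + O + t$
$\frac{1}{n{\left(s{\left(B \right)},-210 \right)}} = \frac{1}{-129 + 14 - 210} = \frac{1}{-325} = - \frac{1}{325}$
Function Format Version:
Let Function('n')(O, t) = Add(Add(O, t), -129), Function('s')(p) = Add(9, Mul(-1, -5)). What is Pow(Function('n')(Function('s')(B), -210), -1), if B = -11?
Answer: Rational(-1, 325) ≈ -0.0030769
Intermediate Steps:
Function('s')(p) = 14 (Function('s')(p) = Add(9, 5) = 14)
Function('n')(O, t) = Add(-129, O, t)
Pow(Function('n')(Function('s')(B), -210), -1) = Pow(Add(-129, 14, -210), -1) = Pow(-325, -1) = Rational(-1, 325)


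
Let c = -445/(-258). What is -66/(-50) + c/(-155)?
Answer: 261709/199950 ≈ 1.3089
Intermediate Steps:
c = 445/258 (c = -445*(-1/258) = 445/258 ≈ 1.7248)
-66/(-50) + c/(-155) = -66/(-50) + (445/258)/(-155) = -66*(-1/50) + (445/258)*(-1/155) = 33/25 - 89/7998 = 261709/199950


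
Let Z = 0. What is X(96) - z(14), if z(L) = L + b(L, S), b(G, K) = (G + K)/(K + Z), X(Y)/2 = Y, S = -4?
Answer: 361/2 ≈ 180.50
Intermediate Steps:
X(Y) = 2*Y
b(G, K) = (G + K)/K (b(G, K) = (G + K)/(K + 0) = (G + K)/K)
z(L) = 1 + 3*L/4 (z(L) = L + (L - 4)/(-4) = L - (-4 + L)/4 = L + (1 - L/4) = 1 + 3*L/4)
X(96) - z(14) = 2*96 - (1 + (3/4)*14) = 192 - (1 + 21/2) = 192 - 1*23/2 = 192 - 23/2 = 361/2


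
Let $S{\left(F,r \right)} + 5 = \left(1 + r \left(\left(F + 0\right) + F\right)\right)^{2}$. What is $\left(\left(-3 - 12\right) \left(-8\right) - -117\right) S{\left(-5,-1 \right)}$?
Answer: $27492$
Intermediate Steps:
$S{\left(F,r \right)} = -5 + \left(1 + 2 F r\right)^{2}$ ($S{\left(F,r \right)} = -5 + \left(1 + r \left(\left(F + 0\right) + F\right)\right)^{2} = -5 + \left(1 + r \left(F + F\right)\right)^{2} = -5 + \left(1 + r 2 F\right)^{2} = -5 + \left(1 + 2 F r\right)^{2}$)
$\left(\left(-3 - 12\right) \left(-8\right) - -117\right) S{\left(-5,-1 \right)} = \left(\left(-3 - 12\right) \left(-8\right) - -117\right) \left(-5 + \left(1 + 2 \left(-5\right) \left(-1\right)\right)^{2}\right) = \left(\left(-15\right) \left(-8\right) + 117\right) \left(-5 + \left(1 + 10\right)^{2}\right) = \left(120 + 117\right) \left(-5 + 11^{2}\right) = 237 \left(-5 + 121\right) = 237 \cdot 116 = 27492$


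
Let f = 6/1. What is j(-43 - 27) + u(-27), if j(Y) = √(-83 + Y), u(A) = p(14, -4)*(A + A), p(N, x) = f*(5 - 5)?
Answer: 3*I*√17 ≈ 12.369*I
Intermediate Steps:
f = 6 (f = 6*1 = 6)
p(N, x) = 0 (p(N, x) = 6*(5 - 5) = 6*0 = 0)
u(A) = 0 (u(A) = 0*(A + A) = 0*(2*A) = 0)
j(-43 - 27) + u(-27) = √(-83 + (-43 - 27)) + 0 = √(-83 - 70) + 0 = √(-153) + 0 = 3*I*√17 + 0 = 3*I*√17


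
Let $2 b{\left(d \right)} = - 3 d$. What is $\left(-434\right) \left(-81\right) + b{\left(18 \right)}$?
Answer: $35127$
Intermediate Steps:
$b{\left(d \right)} = - \frac{3 d}{2}$ ($b{\left(d \right)} = \frac{\left(-3\right) d}{2} = - \frac{3 d}{2}$)
$\left(-434\right) \left(-81\right) + b{\left(18 \right)} = \left(-434\right) \left(-81\right) - 27 = 35154 - 27 = 35127$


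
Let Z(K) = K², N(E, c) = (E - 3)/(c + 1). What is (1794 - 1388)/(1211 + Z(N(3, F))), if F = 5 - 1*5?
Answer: 58/173 ≈ 0.33526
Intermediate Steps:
F = 0 (F = 5 - 5 = 0)
N(E, c) = (-3 + E)/(1 + c)
(1794 - 1388)/(1211 + Z(N(3, F))) = (1794 - 1388)/(1211 + ((-3 + 3)/(1 + 0))²) = 406/(1211 + (0/1)²) = 406/(1211 + (1*0)²) = 406/(1211 + 0²) = 406/(1211 + 0) = 406/1211 = 406*(1/1211) = 58/173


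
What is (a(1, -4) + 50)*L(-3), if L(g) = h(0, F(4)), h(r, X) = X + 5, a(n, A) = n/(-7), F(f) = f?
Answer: 3141/7 ≈ 448.71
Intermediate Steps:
a(n, A) = -n/7 (a(n, A) = n*(-1/7) = -n/7)
h(r, X) = 5 + X
L(g) = 9 (L(g) = 5 + 4 = 9)
(a(1, -4) + 50)*L(-3) = (-1/7*1 + 50)*9 = (-1/7 + 50)*9 = (349/7)*9 = 3141/7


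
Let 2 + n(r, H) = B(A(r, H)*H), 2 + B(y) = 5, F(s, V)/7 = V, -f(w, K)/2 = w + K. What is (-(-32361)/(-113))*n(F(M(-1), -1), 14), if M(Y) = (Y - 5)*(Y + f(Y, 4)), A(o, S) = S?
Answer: -32361/113 ≈ -286.38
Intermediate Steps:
f(w, K) = -2*K - 2*w (f(w, K) = -2*(w + K) = -2*(K + w) = -2*K - 2*w)
M(Y) = (-8 - Y)*(-5 + Y) (M(Y) = (Y - 5)*(Y + (-2*4 - 2*Y)) = (-5 + Y)*(Y + (-8 - 2*Y)) = (-5 + Y)*(-8 - Y) = (-8 - Y)*(-5 + Y))
F(s, V) = 7*V
B(y) = 3 (B(y) = -2 + 5 = 3)
n(r, H) = 1 (n(r, H) = -2 + 3 = 1)
(-(-32361)/(-113))*n(F(M(-1), -1), 14) = -(-32361)/(-113)*1 = -(-32361)*(-1)/113*1 = -161*201/113*1 = -32361/113*1 = -32361/113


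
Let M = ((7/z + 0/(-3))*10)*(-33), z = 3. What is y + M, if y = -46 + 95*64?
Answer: 5264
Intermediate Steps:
y = 6034 (y = -46 + 6080 = 6034)
M = -770 (M = ((7/3 + 0/(-3))*10)*(-33) = ((7*(⅓) + 0*(-⅓))*10)*(-33) = ((7/3 + 0)*10)*(-33) = ((7/3)*10)*(-33) = (70/3)*(-33) = -770)
y + M = 6034 - 770 = 5264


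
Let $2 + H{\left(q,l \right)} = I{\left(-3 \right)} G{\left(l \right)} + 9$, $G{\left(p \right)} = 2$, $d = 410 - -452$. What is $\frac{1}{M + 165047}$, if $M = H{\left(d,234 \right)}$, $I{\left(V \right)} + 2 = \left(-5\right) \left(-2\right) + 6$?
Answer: $\frac{1}{165082} \approx 6.0576 \cdot 10^{-6}$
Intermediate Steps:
$d = 862$ ($d = 410 + 452 = 862$)
$I{\left(V \right)} = 14$ ($I{\left(V \right)} = -2 + \left(\left(-5\right) \left(-2\right) + 6\right) = -2 + \left(10 + 6\right) = -2 + 16 = 14$)
$H{\left(q,l \right)} = 35$ ($H{\left(q,l \right)} = -2 + \left(14 \cdot 2 + 9\right) = -2 + \left(28 + 9\right) = -2 + 37 = 35$)
$M = 35$
$\frac{1}{M + 165047} = \frac{1}{35 + 165047} = \frac{1}{165082}$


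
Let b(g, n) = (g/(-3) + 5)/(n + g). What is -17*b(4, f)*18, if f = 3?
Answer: -1122/7 ≈ -160.29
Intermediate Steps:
b(g, n) = (5 - g/3)/(g + n) (b(g, n) = (g*(-⅓) + 5)/(g + n) = (-g/3 + 5)/(g + n) = (5 - g/3)/(g + n))
-17*b(4, f)*18 = -17*(5 - ⅓*4)/(4 + 3)*18 = -17*(5 - 4/3)/7*18 = -17*11/(7*3)*18 = -17*11/21*18 = -187/21*18 = -1122/7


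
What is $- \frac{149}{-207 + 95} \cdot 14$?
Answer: $\frac{149}{8} \approx 18.625$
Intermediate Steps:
$- \frac{149}{-207 + 95} \cdot 14 = - \frac{149}{-112} \cdot 14 = \left(-149\right) \left(- \frac{1}{112}\right) 14 = \frac{149}{112} \cdot 14 = \frac{149}{8}$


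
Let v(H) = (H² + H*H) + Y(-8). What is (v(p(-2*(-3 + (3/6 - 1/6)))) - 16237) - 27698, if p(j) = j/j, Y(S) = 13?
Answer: -43920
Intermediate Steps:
p(j) = 1
v(H) = 13 + 2*H² (v(H) = (H² + H*H) + 13 = (H² + H²) + 13 = 2*H² + 13 = 13 + 2*H²)
(v(p(-2*(-3 + (3/6 - 1/6)))) - 16237) - 27698 = ((13 + 2*1²) - 16237) - 27698 = ((13 + 2*1) - 16237) - 27698 = ((13 + 2) - 16237) - 27698 = (15 - 16237) - 27698 = -16222 - 27698 = -43920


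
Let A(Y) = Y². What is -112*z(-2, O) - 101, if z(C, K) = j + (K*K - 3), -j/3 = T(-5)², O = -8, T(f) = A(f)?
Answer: 203067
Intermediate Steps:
T(f) = f²
j = -1875 (j = -3*((-5)²)² = -3*25² = -3*625 = -1875)
z(C, K) = -1878 + K² (z(C, K) = -1875 + (K*K - 3) = -1875 + (K² - 3) = -1875 + (-3 + K²) = -1878 + K²)
-112*z(-2, O) - 101 = -112*(-1878 + (-8)²) - 101 = -112*(-1878 + 64) - 101 = -112*(-1814) - 101 = 203168 - 101 = 203067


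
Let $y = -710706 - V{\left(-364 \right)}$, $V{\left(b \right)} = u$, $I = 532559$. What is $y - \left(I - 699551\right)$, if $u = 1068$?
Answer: $-544782$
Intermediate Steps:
$V{\left(b \right)} = 1068$
$y = -711774$ ($y = -710706 - 1068 = -711774$)
$y - \left(I - 699551\right) = -711774 - \left(532559 - 699551\right) = -711774 - -166992 = -711774 + 166992 = -544782$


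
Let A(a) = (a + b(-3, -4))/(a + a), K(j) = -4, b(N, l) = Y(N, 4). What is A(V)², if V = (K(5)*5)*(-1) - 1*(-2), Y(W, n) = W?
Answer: 361/1936 ≈ 0.18647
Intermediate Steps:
b(N, l) = N
V = 22 (V = -4*5*(-1) - 1*(-2) = -20*(-1) + 2 = 20 + 2 = 22)
A(a) = (-3 + a)/(2*a) (A(a) = (a - 3)/(a + a) = (-3 + a)/((2*a)) = (-3 + a)*(1/(2*a)) = (-3 + a)/(2*a))
A(V)² = ((½)*(-3 + 22)/22)² = ((½)*(1/22)*19)² = (19/44)² = 361/1936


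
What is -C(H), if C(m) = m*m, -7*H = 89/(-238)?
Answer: -7921/2775556 ≈ -0.0028538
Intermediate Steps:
H = 89/1666 (H = -89/(7*(-238)) = -89*(-1)/(7*238) = -1/7*(-89/238) = 89/1666 ≈ 0.053421)
C(m) = m**2
-C(H) = -(89/1666)**2 = -1*7921/2775556 = -7921/2775556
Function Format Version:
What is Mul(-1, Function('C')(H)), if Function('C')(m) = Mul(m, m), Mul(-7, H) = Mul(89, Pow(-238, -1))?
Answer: Rational(-7921, 2775556) ≈ -0.0028538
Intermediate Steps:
H = Rational(89, 1666) (H = Mul(Rational(-1, 7), Mul(89, Pow(-238, -1))) = Mul(Rational(-1, 7), Mul(89, Rational(-1, 238))) = Mul(Rational(-1, 7), Rational(-89, 238)) = Rational(89, 1666) ≈ 0.053421)
Function('C')(m) = Pow(m, 2)
Mul(-1, Function('C')(H)) = Mul(-1, Pow(Rational(89, 1666), 2)) = Mul(-1, Rational(7921, 2775556)) = Rational(-7921, 2775556)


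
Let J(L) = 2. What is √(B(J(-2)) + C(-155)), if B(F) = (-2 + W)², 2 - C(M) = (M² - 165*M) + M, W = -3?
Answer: I*√49418 ≈ 222.3*I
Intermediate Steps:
C(M) = 2 - M² + 164*M (C(M) = 2 - ((M² - 165*M) + M) = 2 - (M² - 164*M) = 2 + (-M² + 164*M) = 2 - M² + 164*M)
B(F) = 25 (B(F) = (-2 - 3)² = (-5)² = 25)
√(B(J(-2)) + C(-155)) = √(25 + (2 - 1*(-155)² + 164*(-155))) = √(25 + (2 - 1*24025 - 25420)) = √(25 + (2 - 24025 - 25420)) = √(25 - 49443) = √(-49418) = I*√49418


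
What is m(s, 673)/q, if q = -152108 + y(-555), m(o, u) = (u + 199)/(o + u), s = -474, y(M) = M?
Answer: -872/30379937 ≈ -2.8703e-5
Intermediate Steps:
m(o, u) = (199 + u)/(o + u)
q = -152663 (q = -152108 - 555 = -152663)
m(s, 673)/q = ((199 + 673)/(-474 + 673))/(-152663) = (872/199)*(-1/152663) = -872/30379937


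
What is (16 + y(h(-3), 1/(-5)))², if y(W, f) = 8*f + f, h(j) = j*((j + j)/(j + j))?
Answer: 5041/25 ≈ 201.64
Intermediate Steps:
h(j) = j (h(j) = j*((2*j)/((2*j))) = j*((2*j)*(1/(2*j))) = j*1 = j)
y(W, f) = 9*f
(16 + y(h(-3), 1/(-5)))² = (16 + 9/(-5))² = (16 + 9*(-⅕))² = (16 - 9/5)² = (71/5)² = 5041/25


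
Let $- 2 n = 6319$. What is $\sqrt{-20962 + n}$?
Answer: $\frac{i \sqrt{96486}}{2} \approx 155.31 i$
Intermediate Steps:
$n = - \frac{6319}{2}$ ($n = \left(- \frac{1}{2}\right) 6319 = - \frac{6319}{2} \approx -3159.5$)
$\sqrt{-20962 + n} = \sqrt{-20962 - \frac{6319}{2}} = \sqrt{- \frac{48243}{2}} = \frac{i \sqrt{96486}}{2}$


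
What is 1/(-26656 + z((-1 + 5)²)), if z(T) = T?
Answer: -1/26640 ≈ -3.7538e-5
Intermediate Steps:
1/(-26656 + z((-1 + 5)²)) = 1/(-26656 + (-1 + 5)²) = 1/(-26656 + 4²) = 1/(-26656 + 16) = 1/(-26640) = -1/26640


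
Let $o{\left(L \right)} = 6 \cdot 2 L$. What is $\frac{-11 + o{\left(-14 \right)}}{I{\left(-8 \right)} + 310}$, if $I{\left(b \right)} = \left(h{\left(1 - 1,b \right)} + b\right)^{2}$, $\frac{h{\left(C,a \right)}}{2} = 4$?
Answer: $- \frac{179}{310} \approx -0.57742$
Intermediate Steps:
$h{\left(C,a \right)} = 8$ ($h{\left(C,a \right)} = 2 \cdot 4 = 8$)
$I{\left(b \right)} = \left(8 + b\right)^{2}$
$o{\left(L \right)} = 12 L$
$\frac{-11 + o{\left(-14 \right)}}{I{\left(-8 \right)} + 310} = \frac{-11 + 12 \left(-14\right)}{\left(8 - 8\right)^{2} + 310} = \frac{-11 - 168}{0^{2} + 310} = - \frac{179}{0 + 310} = - \frac{179}{310}$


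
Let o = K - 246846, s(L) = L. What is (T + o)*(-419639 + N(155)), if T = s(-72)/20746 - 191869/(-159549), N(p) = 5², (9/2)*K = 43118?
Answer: 38023876973313417674/381923487 ≈ 9.9559e+10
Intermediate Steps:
K = 86236/9 (K = (2/9)*43118 = 86236/9 ≈ 9581.8)
N(p) = 25
T = 1984513373/1655001777 (T = -72/20746 - 191869/(-159549) = -72*1/20746 - 191869*(-1/159549) = -36/10373 + 191869/159549 = 1984513373/1655001777 ≈ 1.1991)
o = -2135378/9 (o = 86236/9 - 246846 = -2135378/9 ≈ -2.3726e+5)
(T + o)*(-419639 + N(155)) = (1984513373/1655001777 - 2135378/9)*(-419639 + 25) = -1178012174648783/4965005331*(-419614) = 38023876973313417674/381923487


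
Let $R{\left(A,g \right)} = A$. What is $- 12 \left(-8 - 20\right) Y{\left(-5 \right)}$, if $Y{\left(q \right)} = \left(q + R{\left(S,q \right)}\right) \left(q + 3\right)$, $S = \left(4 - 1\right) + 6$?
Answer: $-2688$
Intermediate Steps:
$S = 9$ ($S = 3 + 6 = 9$)
$Y{\left(q \right)} = \left(3 + q\right) \left(9 + q\right)$ ($Y{\left(q \right)} = \left(q + 9\right) \left(q + 3\right) = \left(9 + q\right) \left(3 + q\right) = \left(3 + q\right) \left(9 + q\right)$)
$- 12 \left(-8 - 20\right) Y{\left(-5 \right)} = - 12 \left(-8 - 20\right) \left(27 + \left(-5\right)^{2} + 12 \left(-5\right)\right) = \left(-12\right) \left(-28\right) \left(27 + 25 - 60\right) = 336 \left(-8\right) = -2688$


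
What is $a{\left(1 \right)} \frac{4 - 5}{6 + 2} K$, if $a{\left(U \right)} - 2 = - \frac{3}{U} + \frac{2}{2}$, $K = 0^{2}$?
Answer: $0$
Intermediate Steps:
$K = 0$
$a{\left(U \right)} = 3 - \frac{3}{U}$ ($a{\left(U \right)} = 2 + \left(- \frac{3}{U} + \frac{2}{2}\right) = 2 + \left(- \frac{3}{U} + 2 \cdot \frac{1}{2}\right) = 2 + \left(- \frac{3}{U} + 1\right) = 2 + \left(1 - \frac{3}{U}\right) = 3 - \frac{3}{U}$)
$a{\left(1 \right)} \frac{4 - 5}{6 + 2} K = \left(3 - \frac{3}{1}\right) \frac{4 - 5}{6 + 2} \cdot 0 = \left(3 - 3\right) \left(- \frac{1}{8}\right) 0 = \left(3 - 3\right) \left(\left(-1\right) \frac{1}{8}\right) 0 = 0 \left(- \frac{1}{8}\right) 0 = 0 \cdot 0 = 0$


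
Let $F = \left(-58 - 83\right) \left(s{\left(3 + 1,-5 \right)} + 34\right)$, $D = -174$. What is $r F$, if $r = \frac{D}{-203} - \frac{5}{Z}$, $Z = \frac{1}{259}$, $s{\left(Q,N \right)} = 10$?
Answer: $\frac{56202036}{7} \approx 8.0289 \cdot 10^{6}$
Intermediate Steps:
$Z = \frac{1}{259} \approx 0.003861$
$r = - \frac{9059}{7}$ ($r = - \frac{174}{-203} - 5 \frac{1}{\frac{1}{259}} = \left(-174\right) \left(- \frac{1}{203}\right) - 1295 = \frac{6}{7} - 1295 = - \frac{9059}{7} \approx -1294.1$)
$F = -6204$ ($F = \left(-58 - 83\right) \left(10 + 34\right) = \left(-141\right) 44 = -6204$)
$r F = \left(- \frac{9059}{7}\right) \left(-6204\right) = \frac{56202036}{7}$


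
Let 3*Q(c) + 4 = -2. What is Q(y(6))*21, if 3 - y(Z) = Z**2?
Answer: -42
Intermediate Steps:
y(Z) = 3 - Z**2
Q(c) = -2 (Q(c) = -4/3 + (1/3)*(-2) = -4/3 - 2/3 = -2)
Q(y(6))*21 = -2*21 = -42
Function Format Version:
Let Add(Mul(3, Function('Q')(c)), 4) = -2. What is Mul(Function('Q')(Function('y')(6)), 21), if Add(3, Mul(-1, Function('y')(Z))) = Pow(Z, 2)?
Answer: -42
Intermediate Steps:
Function('y')(Z) = Add(3, Mul(-1, Pow(Z, 2)))
Function('Q')(c) = -2 (Function('Q')(c) = Add(Rational(-4, 3), Mul(Rational(1, 3), -2)) = Add(Rational(-4, 3), Rational(-2, 3)) = -2)
Mul(Function('Q')(Function('y')(6)), 21) = Mul(-2, 21) = -42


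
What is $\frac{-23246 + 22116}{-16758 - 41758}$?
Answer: $\frac{565}{29258} \approx 0.019311$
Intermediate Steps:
$\frac{-23246 + 22116}{-16758 - 41758} = - \frac{1130}{-58516} = \left(-1130\right) \left(- \frac{1}{58516}\right) = \frac{565}{29258}$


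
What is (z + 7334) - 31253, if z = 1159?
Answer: -22760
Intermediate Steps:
(z + 7334) - 31253 = (1159 + 7334) - 31253 = 8493 - 31253 = -22760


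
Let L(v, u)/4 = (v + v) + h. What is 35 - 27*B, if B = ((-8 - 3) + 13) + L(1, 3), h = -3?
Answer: 89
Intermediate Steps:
L(v, u) = -12 + 8*v (L(v, u) = 4*((v + v) - 3) = 4*(2*v - 3) = 4*(-3 + 2*v) = -12 + 8*v)
B = -2 (B = ((-8 - 3) + 13) + (-12 + 8*1) = (-11 + 13) + (-12 + 8) = 2 - 4 = -2)
35 - 27*B = 35 - 27*(-2) = 35 + 54 = 89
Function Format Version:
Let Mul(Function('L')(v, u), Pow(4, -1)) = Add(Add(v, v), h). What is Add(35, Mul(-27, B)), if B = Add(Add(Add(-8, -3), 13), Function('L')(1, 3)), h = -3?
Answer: 89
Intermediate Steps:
Function('L')(v, u) = Add(-12, Mul(8, v)) (Function('L')(v, u) = Mul(4, Add(Add(v, v), -3)) = Mul(4, Add(Mul(2, v), -3)) = Mul(4, Add(-3, Mul(2, v))) = Add(-12, Mul(8, v)))
B = -2 (B = Add(Add(Add(-8, -3), 13), Add(-12, Mul(8, 1))) = Add(Add(-11, 13), Add(-12, 8)) = Add(2, -4) = -2)
Add(35, Mul(-27, B)) = Add(35, Mul(-27, -2)) = Add(35, 54) = 89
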